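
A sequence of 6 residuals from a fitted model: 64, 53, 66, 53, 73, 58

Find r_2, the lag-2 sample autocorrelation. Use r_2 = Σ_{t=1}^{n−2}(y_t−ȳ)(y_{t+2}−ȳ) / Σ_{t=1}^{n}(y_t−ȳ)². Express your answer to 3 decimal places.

0.519

Mean ȳ = (64 + 53 + 66 + 53 + 73 + 58)/6 = 61.1667
Σ(y_t−ȳ)(y_{t+2}−ȳ) = (13.6944) + (66.6944) + (57.1944) + (25.8611) = 163.4444
Denominator Σ(y_t−ȳ)² = 314.8333
r_2 = 163.4444 / 314.8333 = 0.519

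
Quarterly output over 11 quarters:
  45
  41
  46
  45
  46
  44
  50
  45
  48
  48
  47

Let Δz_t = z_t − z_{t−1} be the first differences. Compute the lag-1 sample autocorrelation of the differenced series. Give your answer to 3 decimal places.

First differences Δz: -4, 5, -1, 1, -2, 6, -5, 3, 0, -1
Mean of differences = 0.2000
Numerator Σ(Δz_t−Δz̄)(Δz_{t+1}−Δz̄) = -86.4400
Denominator Σ(Δz_t−Δz̄)² = 117.6000
r_1(Δz) = -86.4400 / 117.6000 = -0.735

-0.735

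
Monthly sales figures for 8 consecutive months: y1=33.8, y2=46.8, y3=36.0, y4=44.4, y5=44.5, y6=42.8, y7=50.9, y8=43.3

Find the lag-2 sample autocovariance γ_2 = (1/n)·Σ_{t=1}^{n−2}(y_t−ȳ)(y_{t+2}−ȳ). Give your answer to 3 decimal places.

Mean ȳ = (33.8 + 46.8 + 36.0 + 44.4 + 44.5 + 42.8 + 50.9 + 43.3)/8 = 42.8125
Deviations: -9.0125, 3.9875, -6.8125, 1.5875, 1.6875, -0.0125, 8.0875, 0.4875
Σ_{t=1}^{6}(y_t−ȳ)(y_{t+2}−ȳ) = 69.8534
γ_2 = 69.8534 / 8 = 8.732

8.732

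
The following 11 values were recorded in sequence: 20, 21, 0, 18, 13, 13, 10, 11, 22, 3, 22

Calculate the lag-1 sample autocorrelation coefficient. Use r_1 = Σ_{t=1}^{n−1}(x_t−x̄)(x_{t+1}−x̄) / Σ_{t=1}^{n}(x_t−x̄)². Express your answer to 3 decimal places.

Mean x̄ = (20 + 21 + 0 + 18 + 13 + 13 + 10 + 11 + 22 + 3 + 22)/11 = 13.9091
Numerator Σ_{t=1}^{10}(x_t−x̄)(x_{t+1}−x̄) = -300.3719
Denominator Σ(x_t−x̄)² = 572.9091
r_1 = -300.3719 / 572.9091 = -0.524

-0.524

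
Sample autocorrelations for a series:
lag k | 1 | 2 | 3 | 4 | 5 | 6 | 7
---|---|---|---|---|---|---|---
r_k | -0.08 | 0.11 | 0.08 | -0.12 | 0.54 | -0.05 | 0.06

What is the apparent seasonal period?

5

The largest autocorrelation is r_5 = 0.54; the remaining lags stay at or below 0.11.
The dominant spike at lag 5 indicates a seasonal period of 5.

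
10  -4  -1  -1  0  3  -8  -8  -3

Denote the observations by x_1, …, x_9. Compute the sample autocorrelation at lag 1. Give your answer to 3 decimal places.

Mean x̄ = (10 − 4 − 1 − 1 + 0 + 3 − 8 − 8 − 3)/9 = -1.3333
Numerator Σ_{t=1}^{8}(x_t−x̄)(x_{t+1}−x̄) = 1.8889
Denominator Σ(x_t−x̄)² = 248.0000
r_1 = 1.8889 / 248.0000 = 0.008

0.008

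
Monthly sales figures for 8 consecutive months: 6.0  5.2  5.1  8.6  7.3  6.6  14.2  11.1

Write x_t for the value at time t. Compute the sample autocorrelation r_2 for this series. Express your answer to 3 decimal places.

-0.047

Mean x̄ = (6.0 + 5.2 + 5.1 + 8.6 + 7.3 + 6.6 + 14.2 + 11.1)/8 = 8.0125
Deviations from mean: -2.0125, -2.8125, -2.9125, 0.5875, -0.7125, -1.4125, 6.1875, 3.0875
Numerator Σ_{t=1}^{6}(x_t−x̄)(x_{t+2}−x̄) = -3.3153
Denominator Σ(x_t−x̄)² = 71.1088
r_2 = -3.3153 / 71.1088 = -0.047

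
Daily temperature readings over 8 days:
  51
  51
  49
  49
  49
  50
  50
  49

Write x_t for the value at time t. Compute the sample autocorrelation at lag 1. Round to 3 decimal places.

0.261

Mean x̄ = (51 + 51 + 49 + 49 + 49 + 50 + 50 + 49)/8 = 49.7500
Deviations from mean: 1.2500, 1.2500, -0.7500, -0.7500, -0.7500, 0.2500, 0.2500, -0.7500
Σ(x_t−x̄)(x_{t+1}−x̄) = (1.5625) + (-0.9375) + (0.5625) + (0.5625) + (-0.1875) + (0.0625) + (-0.1875) = 1.4375
Denominator Σ(x_t−x̄)² = 5.5000
r_1 = 1.4375 / 5.5000 = 0.261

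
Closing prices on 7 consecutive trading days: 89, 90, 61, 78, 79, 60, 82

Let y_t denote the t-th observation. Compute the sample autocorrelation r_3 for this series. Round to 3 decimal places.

Mean ȳ = (89 + 90 + 61 + 78 + 79 + 60 + 82)/7 = 77.0000
Deviations from mean: 12.0000, 13.0000, -16.0000, 1.0000, 2.0000, -17.0000, 5.0000
Σ(y_t−ȳ)(y_{t+3}−ȳ) = (12.0000) + (26.0000) + (272.0000) + (5.0000) = 315.0000
Denominator Σ(y_t−ȳ)² = 888.0000
r_3 = 315.0000 / 888.0000 = 0.355

0.355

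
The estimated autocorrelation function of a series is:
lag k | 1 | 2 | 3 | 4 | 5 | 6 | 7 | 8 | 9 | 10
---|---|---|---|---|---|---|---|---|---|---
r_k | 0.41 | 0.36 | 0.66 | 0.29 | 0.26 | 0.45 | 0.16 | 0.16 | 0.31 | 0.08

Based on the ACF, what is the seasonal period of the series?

3

The largest autocorrelation is r_3 = 0.66, with a weaker echo at lag 6 (0.45); the remaining lags stay at or below 0.41. The elevated value at lag 1 (0.41), dropping to 0.36 at lag 2, reflects decaying short-term dependence rather than seasonality.
The dominant spike at lag 3 indicates a seasonal period of 3.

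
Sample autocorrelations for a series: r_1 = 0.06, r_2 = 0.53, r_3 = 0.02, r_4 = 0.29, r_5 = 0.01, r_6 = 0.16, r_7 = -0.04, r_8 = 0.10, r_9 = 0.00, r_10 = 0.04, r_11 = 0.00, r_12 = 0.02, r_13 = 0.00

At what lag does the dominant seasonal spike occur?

2

The largest autocorrelation is r_2 = 0.53, with weaker echoes at lags 4 (0.29) and 6 (0.16); the remaining lags stay at or below 0.10.
The dominant spike at lag 2 indicates a seasonal period of 2.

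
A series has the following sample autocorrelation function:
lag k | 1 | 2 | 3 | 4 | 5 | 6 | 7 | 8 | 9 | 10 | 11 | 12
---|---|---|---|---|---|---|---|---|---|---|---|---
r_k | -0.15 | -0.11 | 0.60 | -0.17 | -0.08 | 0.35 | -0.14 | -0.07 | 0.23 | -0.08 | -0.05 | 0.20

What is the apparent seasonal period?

3

The largest autocorrelation is r_3 = 0.60, with weaker echoes at lags 6 (0.35), 9 (0.23) and 12 (0.20); the remaining lags stay at or below -0.05.
The dominant spike at lag 3 indicates a seasonal period of 3.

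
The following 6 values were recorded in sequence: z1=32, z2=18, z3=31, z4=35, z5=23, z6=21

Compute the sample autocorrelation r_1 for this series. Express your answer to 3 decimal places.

Mean z̄ = (32 + 18 + 31 + 35 + 23 + 21)/6 = 26.6667
Deviations from mean: 5.3333, -8.6667, 4.3333, 8.3333, -3.6667, -5.6667
Σ(z_t−z̄)(z_{t+1}−z̄) = (-46.2222) + (-37.5556) + (36.1111) + (-30.5556) + (20.7778) = -57.4444
Denominator Σ(z_t−z̄)² = 237.3333
r_1 = -57.4444 / 237.3333 = -0.242

-0.242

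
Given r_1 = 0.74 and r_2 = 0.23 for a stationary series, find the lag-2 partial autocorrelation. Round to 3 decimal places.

φ_{22} = (r_2 − r_1²) / (1 − r_1²)
r_1² = (0.74)² = 0.5476
Numerator = 0.23 − 0.5476 = -0.3176; denominator = 1 − 0.5476 = 0.4524
φ_{22} = -0.3176 / 0.4524 = -0.702

-0.702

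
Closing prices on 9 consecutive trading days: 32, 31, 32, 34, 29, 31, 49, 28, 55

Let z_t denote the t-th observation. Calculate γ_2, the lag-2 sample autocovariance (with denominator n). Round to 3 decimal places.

Mean z̄ = (32 + 31 + 32 + 34 + 29 + 31 + 49 + 28 + 55)/9 = 35.6667
Σ_{t=1}^{7}(z_t−z̄)(z_{t+2}−z̄) = 258.1111
γ_2 = 258.1111 / 9 = 28.679

28.679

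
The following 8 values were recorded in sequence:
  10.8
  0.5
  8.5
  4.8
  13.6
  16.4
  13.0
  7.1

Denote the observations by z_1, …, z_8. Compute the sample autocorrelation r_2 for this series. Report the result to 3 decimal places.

0.016

Mean z̄ = (10.8 + 0.5 + 8.5 + 4.8 + 13.6 + 16.4 + 13.0 + 7.1)/8 = 9.3375
Numerator Σ_{t=1}^{6}(z_t−z̄)(z_{t+2}−z̄) = 3.0684
Denominator Σ(z_t−z̄)² = 187.9988
r_2 = 3.0684 / 187.9988 = 0.016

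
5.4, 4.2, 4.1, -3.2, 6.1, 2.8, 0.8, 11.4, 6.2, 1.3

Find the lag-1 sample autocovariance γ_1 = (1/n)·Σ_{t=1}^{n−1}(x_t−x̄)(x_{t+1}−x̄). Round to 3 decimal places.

-2.753

Mean x̄ = (5.4 + 4.2 + 4.1 − 3.2 + 6.1 + 2.8 + 0.8 + 11.4 + 6.2 + 1.3)/10 = 3.9100
Σ_{t=1}^{9}(x_t−x̄)(x_{t+1}−x̄) = -27.5321
γ_1 = -27.5321 / 10 = -2.753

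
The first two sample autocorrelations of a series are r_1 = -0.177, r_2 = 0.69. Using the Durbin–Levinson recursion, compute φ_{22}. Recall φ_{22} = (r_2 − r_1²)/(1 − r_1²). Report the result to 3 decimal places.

φ_{22} = (r_2 − r_1²) / (1 − r_1²)
r_1² = (-0.177)² = 0.031329
Numerator = 0.69 − 0.0313 = 0.6587; denominator = 1 − 0.0313 = 0.9687
φ_{22} = 0.6587 / 0.9687 = 0.680

0.680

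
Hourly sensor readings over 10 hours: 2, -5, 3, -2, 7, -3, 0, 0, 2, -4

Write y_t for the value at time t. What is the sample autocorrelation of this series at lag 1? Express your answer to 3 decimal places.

-0.617

Mean ȳ = (2 − 5 + 3 − 2 + 7 − 3 + 0 + 0 + 2 − 4)/10 = 0.0000
Numerator Σ_{t=1}^{9}(y_t−ȳ)(y_{t+1}−ȳ) = -74.0000
Denominator Σ(y_t−ȳ)² = 120.0000
r_1 = -74.0000 / 120.0000 = -0.617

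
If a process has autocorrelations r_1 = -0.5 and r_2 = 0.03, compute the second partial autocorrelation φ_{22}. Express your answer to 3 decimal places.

-0.293

φ_{22} = (r_2 − r_1²) / (1 − r_1²)
r_1² = (-0.5)² = 0.25
Numerator = 0.03 − 0.2500 = -0.2200; denominator = 1 − 0.2500 = 0.7500
φ_{22} = -0.2200 / 0.7500 = -0.293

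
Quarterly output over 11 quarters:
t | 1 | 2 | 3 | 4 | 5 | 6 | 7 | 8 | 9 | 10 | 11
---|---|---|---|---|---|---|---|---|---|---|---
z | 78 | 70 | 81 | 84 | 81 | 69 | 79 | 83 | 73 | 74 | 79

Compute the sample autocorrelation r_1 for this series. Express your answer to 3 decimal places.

Mean z̄ = (78 + 70 + 81 + 84 + 81 + 69 + 79 + 83 + 73 + 74 + 79)/11 = 77.3636
Numerator Σ_{t=1}^{10}(z_t−z̄)(z_{t+1}−z̄) = -33.4959
Denominator Σ(z_t−z̄)² = 262.5455
r_1 = -33.4959 / 262.5455 = -0.128

-0.128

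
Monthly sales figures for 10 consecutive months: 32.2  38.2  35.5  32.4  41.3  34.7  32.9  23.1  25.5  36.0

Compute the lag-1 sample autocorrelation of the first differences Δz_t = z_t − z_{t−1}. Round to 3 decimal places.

First differences Δz: 6.0, -2.7, -3.1, 8.9, -6.6, -1.8, -9.8, 2.4, 10.5
Mean of differences = 0.4222
Numerator Σ(Δz_t−Δz̄)(Δz_{t+1}−Δz̄) = -57.7760
Denominator Σ(Δz_t−Δz̄)² = 389.3556
r_1(Δz) = -57.7760 / 389.3556 = -0.148

-0.148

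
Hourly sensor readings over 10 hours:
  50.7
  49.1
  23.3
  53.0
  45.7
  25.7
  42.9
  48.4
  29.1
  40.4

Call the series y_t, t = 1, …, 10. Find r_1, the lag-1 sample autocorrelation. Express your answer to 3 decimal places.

-0.364

Mean ȳ = (50.7 + 49.1 + 23.3 + 53.0 + 45.7 + 25.7 + 42.9 + 48.4 + 29.1 + 40.4)/10 = 40.8300
Numerator Σ_{t=1}^{9}(y_t−ȳ)(y_{t+1}−ȳ) = -390.5049
Denominator Σ(y_t−ȳ)² = 1073.2210
r_1 = -390.5049 / 1073.2210 = -0.364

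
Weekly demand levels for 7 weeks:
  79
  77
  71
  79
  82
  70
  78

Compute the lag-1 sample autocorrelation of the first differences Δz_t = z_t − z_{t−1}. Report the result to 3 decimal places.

-0.453

First differences Δz: -2, -6, 8, 3, -12, 8
Mean of differences = -0.1667
Numerator Σ(Δz_t−Δz̄)(Δz_{t+1}−Δz̄) = -145.1944
Denominator Σ(Δz_t−Δz̄)² = 320.8333
r_1(Δz) = -145.1944 / 320.8333 = -0.453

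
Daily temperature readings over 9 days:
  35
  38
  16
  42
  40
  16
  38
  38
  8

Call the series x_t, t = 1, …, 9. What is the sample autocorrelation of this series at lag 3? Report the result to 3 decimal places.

Mean x̄ = (35 + 38 + 16 + 42 + 40 + 16 + 38 + 38 + 8)/9 = 30.1111
Numerator Σ_{t=1}^{6}(x_t−x̄)(x_{t+3}−x̄) = 819.0741
Denominator Σ(x_t−x̄)² = 1336.8889
r_3 = 819.0741 / 1336.8889 = 0.613

0.613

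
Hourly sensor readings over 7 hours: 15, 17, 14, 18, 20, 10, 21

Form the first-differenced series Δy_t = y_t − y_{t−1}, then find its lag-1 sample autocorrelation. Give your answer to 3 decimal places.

-0.540

First differences Δy: 2, -3, 4, 2, -10, 11
Mean of differences = 1.0000
Numerator Σ(Δy_t−Δȳ)(Δy_{t+1}−Δȳ) = -134.0000
Denominator Σ(Δy_t−Δȳ)² = 248.0000
r_1(Δy) = -134.0000 / 248.0000 = -0.540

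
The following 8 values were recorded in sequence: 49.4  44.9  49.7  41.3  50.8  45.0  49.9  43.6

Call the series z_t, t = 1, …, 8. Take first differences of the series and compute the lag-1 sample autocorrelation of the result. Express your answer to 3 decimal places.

-0.852

First differences Δz: -4.5, 4.8, -8.4, 9.5, -5.8, 4.9, -6.3
Mean of differences = -0.8286
Numerator Σ(Δz_t−Δz̄)(Δz_{t+1}−Δz̄) = -252.6537
Denominator Σ(Δz_t−Δz̄)² = 296.6343
r_1(Δz) = -252.6537 / 296.6343 = -0.852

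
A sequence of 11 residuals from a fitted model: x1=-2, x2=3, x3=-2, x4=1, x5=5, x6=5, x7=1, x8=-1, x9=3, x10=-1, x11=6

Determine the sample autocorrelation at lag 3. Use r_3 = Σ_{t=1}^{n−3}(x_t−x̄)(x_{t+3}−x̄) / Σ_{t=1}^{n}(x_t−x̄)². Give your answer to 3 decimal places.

-0.220

Mean x̄ = (-2 + 3 − 2 + 1 + 5 + 5 + 1 − 1 + 3 − 1 + 6)/11 = 1.6364
Numerator Σ_{t=1}^{8}(x_t−x̄)(x_{t+3}−x̄) = -19.0331
Denominator Σ(x_t−x̄)² = 86.5455
r_3 = -19.0331 / 86.5455 = -0.220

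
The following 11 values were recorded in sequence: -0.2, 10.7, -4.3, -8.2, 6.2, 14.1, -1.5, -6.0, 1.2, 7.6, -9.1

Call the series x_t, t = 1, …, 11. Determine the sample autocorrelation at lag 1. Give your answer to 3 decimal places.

-0.124

Mean x̄ = (-0.2 + 10.7 − 4.3 − 8.2 + 6.2 + 14.1 − 1.5 − 6.0 + 1.2 + 7.6 − 9.1)/11 = 0.9545
Numerator Σ_{t=1}^{10}(x_t−x̄)(x_{t+1}−x̄) = -75.5112
Denominator Σ(x_t−x̄)² = 607.7473
r_1 = -75.5112 / 607.7473 = -0.124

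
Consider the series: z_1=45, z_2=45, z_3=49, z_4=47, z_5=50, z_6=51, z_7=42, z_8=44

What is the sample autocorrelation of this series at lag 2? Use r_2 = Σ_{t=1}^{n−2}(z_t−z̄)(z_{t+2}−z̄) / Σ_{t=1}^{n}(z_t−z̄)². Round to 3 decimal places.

Mean z̄ = (45 + 45 + 49 + 47 + 50 + 51 + 42 + 44)/8 = 46.6250
Deviations from mean: -1.6250, -1.6250, 2.3750, 0.3750, 3.3750, 4.3750, -4.6250, -2.6250
Numerator Σ_{t=1}^{6}(z_t−z̄)(z_{t+2}−z̄) = -21.9063
Denominator Σ(z_t−z̄)² = 69.8750
r_2 = -21.9063 / 69.8750 = -0.314

-0.314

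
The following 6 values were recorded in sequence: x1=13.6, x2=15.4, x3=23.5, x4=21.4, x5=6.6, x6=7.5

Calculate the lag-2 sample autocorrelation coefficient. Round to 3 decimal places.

-0.513

Mean x̄ = (13.6 + 15.4 + 23.5 + 21.4 + 6.6 + 7.5)/6 = 14.6667
Numerator Σ_{t=1}^{4}(x_t−x̄)(x_{t+2}−x̄) = -123.9956
Denominator Σ(x_t−x̄)² = 241.4733
r_2 = -123.9956 / 241.4733 = -0.513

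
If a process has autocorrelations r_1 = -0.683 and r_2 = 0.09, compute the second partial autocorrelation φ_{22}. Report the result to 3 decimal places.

-0.706

φ_{22} = (r_2 − r_1²) / (1 − r_1²)
r_1² = (-0.683)² = 0.466489
Numerator = 0.09 − 0.4665 = -0.3765; denominator = 1 − 0.4665 = 0.5335
φ_{22} = -0.3765 / 0.5335 = -0.706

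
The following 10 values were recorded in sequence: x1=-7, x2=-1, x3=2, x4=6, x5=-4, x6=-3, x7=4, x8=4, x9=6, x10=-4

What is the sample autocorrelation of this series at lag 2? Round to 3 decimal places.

-0.348

Mean x̄ = (-7 − 1 + 2 + 6 − 4 − 3 + 4 + 4 + 6 − 4)/10 = 0.3000
Numerator Σ_{t=1}^{8}(x_t−x̄)(x_{t+2}−x̄) = -68.8800
Denominator Σ(x_t−x̄)² = 198.1000
r_2 = -68.8800 / 198.1000 = -0.348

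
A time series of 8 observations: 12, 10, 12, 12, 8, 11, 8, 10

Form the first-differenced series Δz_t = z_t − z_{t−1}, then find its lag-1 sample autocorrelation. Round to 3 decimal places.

First differences Δz: -2, 2, 0, -4, 3, -3, 2
Mean of differences = -0.2857
Numerator Σ(Δz_t−Δz̄)(Δz_{t+1}−Δz̄) = -31.6531
Denominator Σ(Δz_t−Δz̄)² = 45.4286
r_1(Δz) = -31.6531 / 45.4286 = -0.697

-0.697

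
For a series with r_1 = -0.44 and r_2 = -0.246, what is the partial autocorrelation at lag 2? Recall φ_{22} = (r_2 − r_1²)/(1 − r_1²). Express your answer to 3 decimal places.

φ_{22} = (r_2 − r_1²) / (1 − r_1²)
r_1² = (-0.44)² = 0.1936
Numerator = -0.246 − 0.1936 = -0.4396; denominator = 1 − 0.1936 = 0.8064
φ_{22} = -0.4396 / 0.8064 = -0.545

-0.545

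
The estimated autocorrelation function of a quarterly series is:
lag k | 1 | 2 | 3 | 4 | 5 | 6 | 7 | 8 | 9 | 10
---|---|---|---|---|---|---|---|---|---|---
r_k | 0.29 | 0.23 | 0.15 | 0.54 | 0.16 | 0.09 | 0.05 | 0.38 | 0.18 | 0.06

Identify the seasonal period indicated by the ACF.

4

The largest autocorrelation is r_4 = 0.54, with a weaker echo at lag 8 (0.38); the remaining lags stay at or below 0.29. The elevated value at lag 1 (0.29), dropping to 0.23 at lag 2, reflects decaying short-term dependence rather than seasonality.
The dominant spike at lag 4 indicates a seasonal period of 4.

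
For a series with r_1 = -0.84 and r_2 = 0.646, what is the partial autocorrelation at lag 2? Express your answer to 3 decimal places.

φ_{22} = (r_2 − r_1²) / (1 − r_1²)
r_1² = (-0.84)² = 0.7056
Numerator = 0.646 − 0.7056 = -0.0596; denominator = 1 − 0.7056 = 0.2944
φ_{22} = -0.0596 / 0.2944 = -0.202

-0.202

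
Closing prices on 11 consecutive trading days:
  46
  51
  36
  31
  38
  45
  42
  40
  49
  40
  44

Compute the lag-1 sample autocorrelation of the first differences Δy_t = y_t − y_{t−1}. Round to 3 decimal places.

First differences Δy: 5, -15, -5, 7, 7, -3, -2, 9, -9, 4
Mean of differences = -0.2000
Numerator Σ(Δy_t−Δȳ)(Δy_{t+1}−Δȳ) = -138.2400
Denominator Σ(Δy_t−Δȳ)² = 563.6000
r_1(Δy) = -138.2400 / 563.6000 = -0.245

-0.245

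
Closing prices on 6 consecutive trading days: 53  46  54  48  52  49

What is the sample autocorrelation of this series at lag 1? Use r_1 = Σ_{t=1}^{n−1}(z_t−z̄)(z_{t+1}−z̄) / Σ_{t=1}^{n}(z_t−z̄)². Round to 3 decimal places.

Mean z̄ = (53 + 46 + 54 + 48 + 52 + 49)/6 = 50.3333
Deviations from mean: 2.6667, -4.3333, 3.6667, -2.3333, 1.6667, -1.3333
Numerator Σ_{t=1}^{5}(z_t−z̄)(z_{t+1}−z̄) = -42.1111
Denominator Σ(z_t−z̄)² = 49.3333
r_1 = -42.1111 / 49.3333 = -0.854

-0.854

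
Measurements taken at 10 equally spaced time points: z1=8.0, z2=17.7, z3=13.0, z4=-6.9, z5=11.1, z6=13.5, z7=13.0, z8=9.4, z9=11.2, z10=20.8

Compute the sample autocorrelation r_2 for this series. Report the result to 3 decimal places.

-0.387

Mean z̄ = (8.0 + 17.7 + 13.0 − 6.9 + 11.1 + 13.5 + 13.0 + 9.4 + 11.2 + 20.8)/10 = 11.0800
Numerator Σ_{t=1}^{8}(z_t−z̄)(z_{t+2}−z̄) = -188.5408
Denominator Σ(z_t−z̄)² = 487.1360
r_2 = -188.5408 / 487.1360 = -0.387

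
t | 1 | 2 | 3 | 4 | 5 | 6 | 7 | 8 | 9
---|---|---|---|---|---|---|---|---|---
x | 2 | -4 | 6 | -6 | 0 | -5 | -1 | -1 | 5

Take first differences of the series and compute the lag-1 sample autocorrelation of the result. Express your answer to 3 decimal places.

First differences Δx: -6, 10, -12, 6, -5, 4, 0, 6
Mean of differences = 0.3750
Numerator Σ(Δx_t−Δx̄)(Δx_{t+1}−Δx̄) = -303.2656
Denominator Σ(Δx_t−Δx̄)² = 391.8750
r_1(Δx) = -303.2656 / 391.8750 = -0.774

-0.774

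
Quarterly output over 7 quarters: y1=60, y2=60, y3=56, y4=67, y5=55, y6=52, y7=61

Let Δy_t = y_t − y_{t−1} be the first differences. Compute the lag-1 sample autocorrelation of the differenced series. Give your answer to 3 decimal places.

-0.447

First differences Δy: 0, -4, 11, -12, -3, 9
Mean of differences = 0.1667
Numerator Σ(Δy_t−Δȳ)(Δy_{t+1}−Δȳ) = -165.6944
Denominator Σ(Δy_t−Δȳ)² = 370.8333
r_1(Δy) = -165.6944 / 370.8333 = -0.447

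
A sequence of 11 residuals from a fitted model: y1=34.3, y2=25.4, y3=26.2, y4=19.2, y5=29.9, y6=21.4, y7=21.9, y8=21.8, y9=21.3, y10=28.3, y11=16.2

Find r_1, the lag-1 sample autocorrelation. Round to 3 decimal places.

-0.241

Mean ȳ = (34.3 + 25.4 + 26.2 + 19.2 + 29.9 + 21.4 + 21.9 + 21.8 + 21.3 + 28.3 + 16.2)/11 = 24.1727
Numerator Σ_{t=1}^{10}(y_t−ȳ)(y_{t+1}−ȳ) = -65.7762
Denominator Σ(y_t−ȳ)² = 273.0418
r_1 = -65.7762 / 273.0418 = -0.241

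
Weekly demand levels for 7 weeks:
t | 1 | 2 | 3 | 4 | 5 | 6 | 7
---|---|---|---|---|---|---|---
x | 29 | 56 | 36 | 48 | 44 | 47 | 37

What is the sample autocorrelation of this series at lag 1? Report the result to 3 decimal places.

-0.642

Mean x̄ = (29 + 56 + 36 + 48 + 44 + 47 + 37)/7 = 42.4286
Deviations from mean: -13.4286, 13.5714, -6.4286, 5.5714, 1.5714, 4.5714, -5.4286
Numerator Σ_{t=1}^{6}(x_t−x̄)(x_{t+1}−x̄) = -314.1837
Denominator Σ(x_t−x̄)² = 489.7143
r_1 = -314.1837 / 489.7143 = -0.642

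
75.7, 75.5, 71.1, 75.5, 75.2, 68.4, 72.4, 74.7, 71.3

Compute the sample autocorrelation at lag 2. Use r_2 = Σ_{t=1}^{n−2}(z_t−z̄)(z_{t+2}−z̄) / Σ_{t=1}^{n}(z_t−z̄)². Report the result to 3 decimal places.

-0.405

Mean z̄ = (75.7 + 75.5 + 71.1 + 75.5 + 75.2 + 68.4 + 72.4 + 74.7 + 71.3)/9 = 73.3111
Numerator Σ_{t=1}^{7}(z_t−z̄)(z_{t+2}−z̄) = -22.1269
Denominator Σ(z_t−z̄)² = 54.6689
r_2 = -22.1269 / 54.6689 = -0.405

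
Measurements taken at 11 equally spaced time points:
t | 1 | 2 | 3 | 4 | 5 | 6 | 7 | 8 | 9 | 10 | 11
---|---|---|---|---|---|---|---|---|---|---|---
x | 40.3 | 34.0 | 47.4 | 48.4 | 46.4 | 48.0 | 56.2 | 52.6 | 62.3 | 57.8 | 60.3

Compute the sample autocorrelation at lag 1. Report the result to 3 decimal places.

Mean x̄ = (40.3 + 34.0 + 47.4 + 48.4 + 46.4 + 48.0 + 56.2 + 52.6 + 62.3 + 57.8 + 60.3)/11 = 50.3364
Numerator Σ_{t=1}^{10}(x_t−x̄)(x_{t+1}−x̄) = 424.7441
Denominator Σ(x_t−x̄)² = 738.5455
r_1 = 424.7441 / 738.5455 = 0.575

0.575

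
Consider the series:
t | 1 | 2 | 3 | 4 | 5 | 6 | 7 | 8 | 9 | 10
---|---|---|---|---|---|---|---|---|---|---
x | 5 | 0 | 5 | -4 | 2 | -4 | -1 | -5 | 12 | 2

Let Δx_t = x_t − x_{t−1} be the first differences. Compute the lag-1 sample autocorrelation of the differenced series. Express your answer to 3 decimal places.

First differences Δx: -5, 5, -9, 6, -6, 3, -4, 17, -10
Mean of differences = -0.3333
Numerator Σ(Δx_t−Δx̄)(Δx_{t+1}−Δx̄) = -424.1111
Denominator Σ(Δx_t−Δx̄)² = 616.0000
r_1(Δx) = -424.1111 / 616.0000 = -0.688

-0.688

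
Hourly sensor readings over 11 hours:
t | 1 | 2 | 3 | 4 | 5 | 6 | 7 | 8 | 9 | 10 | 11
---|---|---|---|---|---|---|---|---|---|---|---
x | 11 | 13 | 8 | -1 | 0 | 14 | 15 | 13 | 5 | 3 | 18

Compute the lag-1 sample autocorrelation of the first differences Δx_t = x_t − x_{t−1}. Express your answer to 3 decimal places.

0.101

First differences Δx: 2, -5, -9, 1, 14, 1, -2, -8, -2, 15
Mean of differences = 0.7000
Numerator Σ(Δx_t−Δx̄)(Δx_{t+1}−Δx̄) = 60.5100
Denominator Σ(Δx_t−Δx̄)² = 600.1000
r_1(Δx) = 60.5100 / 600.1000 = 0.101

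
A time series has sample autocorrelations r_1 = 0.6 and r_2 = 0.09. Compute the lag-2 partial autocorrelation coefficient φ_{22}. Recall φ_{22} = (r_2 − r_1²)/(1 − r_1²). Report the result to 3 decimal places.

-0.422

φ_{22} = (r_2 − r_1²) / (1 − r_1²)
r_1² = (0.6)² = 0.36
Numerator = 0.09 − 0.3600 = -0.2700; denominator = 1 − 0.3600 = 0.6400
φ_{22} = -0.2700 / 0.6400 = -0.422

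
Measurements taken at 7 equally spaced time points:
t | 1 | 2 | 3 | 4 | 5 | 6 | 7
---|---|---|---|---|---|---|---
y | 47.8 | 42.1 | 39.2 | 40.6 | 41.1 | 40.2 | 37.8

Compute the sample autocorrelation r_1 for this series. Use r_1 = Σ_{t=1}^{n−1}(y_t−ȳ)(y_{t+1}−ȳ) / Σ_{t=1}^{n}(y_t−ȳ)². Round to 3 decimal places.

0.148

Mean ȳ = (47.8 + 42.1 + 39.2 + 40.6 + 41.1 + 40.2 + 37.8)/7 = 41.2571
Deviations from mean: 6.5429, 0.8429, -2.0571, -0.6571, -0.1571, -1.0571, -3.4571
Σ(y_t−ȳ)(y_{t+1}−ȳ) = (5.5147) + (-1.7339) + (1.3518) + (0.1033) + (0.1661) + (3.6547) = 9.0567
Denominator Σ(y_t−ȳ)² = 61.2771
r_1 = 9.0567 / 61.2771 = 0.148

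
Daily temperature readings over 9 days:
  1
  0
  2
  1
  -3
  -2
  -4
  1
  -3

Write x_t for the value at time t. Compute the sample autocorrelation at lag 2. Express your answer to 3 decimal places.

0.256

Mean x̄ = (1 + 0 + 2 + 1 − 3 − 2 − 4 + 1 − 3)/9 = -0.7778
Σ(x_t−x̄)(x_{t+2}−x̄) = (4.9383) + (1.3827) + (-6.1728) + (-2.1728) + (7.1605) + (-2.1728) + (7.1605) = 10.1235
Denominator Σ(x_t−x̄)² = 39.5556
r_2 = 10.1235 / 39.5556 = 0.256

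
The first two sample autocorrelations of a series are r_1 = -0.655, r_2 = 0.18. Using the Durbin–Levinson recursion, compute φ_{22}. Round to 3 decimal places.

φ_{22} = (r_2 − r_1²) / (1 − r_1²)
r_1² = (-0.655)² = 0.429025
Numerator = 0.18 − 0.4290 = -0.2490; denominator = 1 − 0.4290 = 0.5710
φ_{22} = -0.2490 / 0.5710 = -0.436

-0.436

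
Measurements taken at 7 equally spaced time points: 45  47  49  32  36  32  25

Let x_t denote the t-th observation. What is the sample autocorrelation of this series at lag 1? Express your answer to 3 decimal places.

0.399

Mean x̄ = (45 + 47 + 49 + 32 + 36 + 32 + 25)/7 = 38.0000
Deviations from mean: 7.0000, 9.0000, 11.0000, -6.0000, -2.0000, -6.0000, -13.0000
Numerator Σ_{t=1}^{6}(x_t−x̄)(x_{t+1}−x̄) = 198.0000
Denominator Σ(x_t−x̄)² = 496.0000
r_1 = 198.0000 / 496.0000 = 0.399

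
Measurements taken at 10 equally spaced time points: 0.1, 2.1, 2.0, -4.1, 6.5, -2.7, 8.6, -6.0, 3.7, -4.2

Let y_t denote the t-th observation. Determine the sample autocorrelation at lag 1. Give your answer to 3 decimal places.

Mean ȳ = (0.1 + 2.1 + 2.0 − 4.1 + 6.5 − 2.7 + 8.6 − 6.0 + 3.7 − 4.2)/10 = 0.6000
Numerator Σ_{t=1}^{9}(y_t−ȳ)(y_{t+1}−ȳ) = -166.9700
Denominator Σ(y_t−ȳ)² = 212.4600
r_1 = -166.9700 / 212.4600 = -0.786

-0.786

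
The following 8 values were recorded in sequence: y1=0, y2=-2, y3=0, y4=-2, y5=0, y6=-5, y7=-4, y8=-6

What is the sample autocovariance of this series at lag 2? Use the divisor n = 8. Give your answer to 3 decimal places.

Mean ȳ = (0 − 2 + 0 − 2 + 0 − 5 − 4 − 6)/8 = -2.3750
Deviations: 2.3750, 0.3750, 2.3750, 0.3750, 2.3750, -2.6250, -1.6250, -3.6250
Σ_{t=1}^{6}(y_t−ȳ)(y_{t+2}−ȳ) = 16.0938
γ_2 = 16.0938 / 8 = 2.012

2.012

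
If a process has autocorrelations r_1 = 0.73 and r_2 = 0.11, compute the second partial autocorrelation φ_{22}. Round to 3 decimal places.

φ_{22} = (r_2 − r_1²) / (1 − r_1²)
r_1² = (0.73)² = 0.5329
Numerator = 0.11 − 0.5329 = -0.4229; denominator = 1 − 0.5329 = 0.4671
φ_{22} = -0.4229 / 0.4671 = -0.905

-0.905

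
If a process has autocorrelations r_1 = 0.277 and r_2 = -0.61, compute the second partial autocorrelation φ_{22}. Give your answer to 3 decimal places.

-0.744

φ_{22} = (r_2 − r_1²) / (1 − r_1²)
r_1² = (0.277)² = 0.076729
Numerator = -0.61 − 0.0767 = -0.6867; denominator = 1 − 0.0767 = 0.9233
φ_{22} = -0.6867 / 0.9233 = -0.744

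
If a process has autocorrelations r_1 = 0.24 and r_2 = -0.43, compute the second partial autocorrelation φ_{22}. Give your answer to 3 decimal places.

φ_{22} = (r_2 − r_1²) / (1 − r_1²)
r_1² = (0.24)² = 0.0576
Numerator = -0.43 − 0.0576 = -0.4876; denominator = 1 − 0.0576 = 0.9424
φ_{22} = -0.4876 / 0.9424 = -0.517

-0.517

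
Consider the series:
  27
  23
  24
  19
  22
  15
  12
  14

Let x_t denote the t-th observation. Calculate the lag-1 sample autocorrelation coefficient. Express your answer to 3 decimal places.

Mean x̄ = (27 + 23 + 24 + 19 + 22 + 15 + 12 + 14)/8 = 19.5000
Deviations from mean: 7.5000, 3.5000, 4.5000, -0.5000, 2.5000, -4.5000, -7.5000, -5.5000
Σ(x_t−x̄)(x_{t+1}−x̄) = (26.2500) + (15.7500) + (-2.2500) + (-1.2500) + (-11.2500) + (33.7500) + (41.2500) = 102.2500
Denominator Σ(x_t−x̄)² = 202.0000
r_1 = 102.2500 / 202.0000 = 0.506

0.506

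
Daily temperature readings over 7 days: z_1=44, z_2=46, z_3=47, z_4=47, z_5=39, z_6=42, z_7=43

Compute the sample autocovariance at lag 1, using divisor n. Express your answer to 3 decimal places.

1.714

Mean z̄ = (44 + 46 + 47 + 47 + 39 + 42 + 43)/7 = 44.0000
Σ_{t=1}^{6}(z_t−z̄)(z_{t+1}−z̄) = 12.0000
γ_1 = 12.0000 / 7 = 1.714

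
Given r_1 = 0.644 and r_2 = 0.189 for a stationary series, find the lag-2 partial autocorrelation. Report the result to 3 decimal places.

-0.386

φ_{22} = (r_2 − r_1²) / (1 − r_1²)
r_1² = (0.644)² = 0.414736
Numerator = 0.189 − 0.4147 = -0.2257; denominator = 1 − 0.4147 = 0.5853
φ_{22} = -0.2257 / 0.5853 = -0.386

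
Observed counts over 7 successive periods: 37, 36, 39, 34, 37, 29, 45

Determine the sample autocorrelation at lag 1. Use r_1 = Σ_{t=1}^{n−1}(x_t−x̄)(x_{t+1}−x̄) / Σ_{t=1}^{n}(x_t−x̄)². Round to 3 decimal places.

-0.530

Mean x̄ = (37 + 36 + 39 + 34 + 37 + 29 + 45)/7 = 36.7143
Σ(x_t−x̄)(x_{t+1}−x̄) = (-0.2041) + (-1.6327) + (-6.2041) + (-0.7755) + (-2.2041) + (-63.9184) = -74.9388
Denominator Σ(x_t−x̄)² = 141.4286
r_1 = -74.9388 / 141.4286 = -0.530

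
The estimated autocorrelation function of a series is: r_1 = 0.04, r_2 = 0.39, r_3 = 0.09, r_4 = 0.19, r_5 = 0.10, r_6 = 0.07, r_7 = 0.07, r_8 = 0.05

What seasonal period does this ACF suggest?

2

The largest autocorrelation is r_2 = 0.39, with a weaker echo at lag 4 (0.19); the remaining lags stay at or below 0.10.
The dominant spike at lag 2 indicates a seasonal period of 2.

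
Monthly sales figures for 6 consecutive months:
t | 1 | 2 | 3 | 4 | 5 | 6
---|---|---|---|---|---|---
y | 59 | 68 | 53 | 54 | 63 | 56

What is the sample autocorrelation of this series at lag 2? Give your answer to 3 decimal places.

Mean ȳ = (59 + 68 + 53 + 54 + 63 + 56)/6 = 58.8333
Numerator Σ_{t=1}^{4}(y_t−ȳ)(y_{t+2}−ȳ) = -55.8889
Denominator Σ(y_t−ȳ)² = 166.8333
r_2 = -55.8889 / 166.8333 = -0.335

-0.335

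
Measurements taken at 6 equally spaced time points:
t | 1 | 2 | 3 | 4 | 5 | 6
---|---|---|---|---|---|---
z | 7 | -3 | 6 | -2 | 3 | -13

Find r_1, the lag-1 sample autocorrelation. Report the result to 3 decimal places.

-0.344

Mean z̄ = (7 − 3 + 6 − 2 + 3 − 13)/6 = -0.3333
Σ(z_t−z̄)(z_{t+1}−z̄) = (-19.5556) + (-16.8889) + (-10.5556) + (-5.5556) + (-42.2222) = -94.7778
Denominator Σ(z_t−z̄)² = 275.3333
r_1 = -94.7778 / 275.3333 = -0.344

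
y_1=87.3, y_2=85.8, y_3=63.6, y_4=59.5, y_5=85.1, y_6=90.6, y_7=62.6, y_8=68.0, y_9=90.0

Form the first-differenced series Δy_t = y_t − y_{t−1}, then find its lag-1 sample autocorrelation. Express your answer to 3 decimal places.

First differences Δy: -1.5, -22.2, -4.1, 25.6, 5.5, -28.0, 5.4, 22.0
Mean of differences = 0.3375
Numerator Σ(Δy_t−Δȳ)(Δy_{t+1}−Δȳ) = -20.3464
Denominator Σ(Δy_t−Δȳ)² = 2493.7588
r_1(Δy) = -20.3464 / 2493.7588 = -0.008

-0.008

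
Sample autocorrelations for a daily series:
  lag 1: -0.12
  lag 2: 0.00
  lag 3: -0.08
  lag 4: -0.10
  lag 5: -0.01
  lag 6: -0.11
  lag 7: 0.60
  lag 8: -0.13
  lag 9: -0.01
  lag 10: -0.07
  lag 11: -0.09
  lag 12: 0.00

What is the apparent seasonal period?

7

The largest autocorrelation is r_7 = 0.60; the remaining lags stay at or below 0.00.
The dominant spike at lag 7 indicates a seasonal period of 7.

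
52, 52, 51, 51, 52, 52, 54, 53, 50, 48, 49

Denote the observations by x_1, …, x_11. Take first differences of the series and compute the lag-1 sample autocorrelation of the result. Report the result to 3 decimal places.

First differences Δx: 0, -1, 0, 1, 0, 2, -1, -3, -2, 1
Mean of differences = -0.3000
Numerator Σ(Δx_t−Δx̄)(Δx_{t+1}−Δx̄) = 3.7100
Denominator Σ(Δx_t−Δx̄)² = 20.1000
r_1(Δx) = 3.7100 / 20.1000 = 0.185

0.185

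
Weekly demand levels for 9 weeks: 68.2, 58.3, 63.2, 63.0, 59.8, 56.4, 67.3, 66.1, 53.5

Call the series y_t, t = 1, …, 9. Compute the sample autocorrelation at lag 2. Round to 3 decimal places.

-0.407

Mean ȳ = (68.2 + 58.3 + 63.2 + 63.0 + 59.8 + 56.4 + 67.3 + 66.1 + 53.5)/9 = 61.7556
Numerator Σ_{t=1}^{7}(y_t−ȳ)(y_{t+2}−ȳ) = -84.3628
Denominator Σ(y_t−ȳ)² = 207.3822
r_2 = -84.3628 / 207.3822 = -0.407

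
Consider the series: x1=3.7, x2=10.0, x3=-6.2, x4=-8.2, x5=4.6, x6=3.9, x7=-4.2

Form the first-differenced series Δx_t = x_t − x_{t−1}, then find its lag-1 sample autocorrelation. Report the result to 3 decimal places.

-0.206

First differences Δx: 6.3, -16.2, -2.0, 12.8, -0.7, -8.1
Mean of differences = -1.3167
Numerator Σ(Δx_t−Δx̄)(Δx_{t+1}−Δx̄) = -108.3153
Denominator Σ(Δx_t−Δx̄)² = 525.6683
r_1(Δx) = -108.3153 / 525.6683 = -0.206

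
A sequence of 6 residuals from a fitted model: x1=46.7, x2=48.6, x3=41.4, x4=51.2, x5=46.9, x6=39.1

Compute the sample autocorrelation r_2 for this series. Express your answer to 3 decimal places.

-0.289

Mean x̄ = (46.7 + 48.6 + 41.4 + 51.2 + 46.9 + 39.1)/6 = 45.6500
Σ(x_t−x̄)(x_{t+2}−x̄) = (-4.4625) + (16.3725) + (-5.3125) + (-36.3525) = -29.7550
Denominator Σ(x_t−x̄)² = 103.1350
r_2 = -29.7550 / 103.1350 = -0.289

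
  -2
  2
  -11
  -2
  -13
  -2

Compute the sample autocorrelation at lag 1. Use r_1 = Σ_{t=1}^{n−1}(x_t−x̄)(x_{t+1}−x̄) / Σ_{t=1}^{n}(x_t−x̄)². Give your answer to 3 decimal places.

Mean x̄ = (-2 + 2 − 11 − 2 − 13 − 2)/6 = -4.6667
Deviations from mean: 2.6667, 6.6667, -6.3333, 2.6667, -8.3333, 2.6667
Σ(x_t−x̄)(x_{t+1}−x̄) = (17.7778) + (-42.2222) + (-16.8889) + (-22.2222) + (-22.2222) = -85.7778
Denominator Σ(x_t−x̄)² = 175.3333
r_1 = -85.7778 / 175.3333 = -0.489

-0.489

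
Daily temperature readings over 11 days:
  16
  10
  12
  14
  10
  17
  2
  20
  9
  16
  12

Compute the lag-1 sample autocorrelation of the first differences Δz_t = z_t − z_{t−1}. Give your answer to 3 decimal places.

First differences Δz: -6, 2, 2, -4, 7, -15, 18, -11, 7, -4
Mean of differences = -0.4000
Numerator Σ(Δz_t−Δz̄)(Δz_{t+1}−Δz̄) = -719.7600
Denominator Σ(Δz_t−Δz̄)² = 842.4000
r_1(Δz) = -719.7600 / 842.4000 = -0.854

-0.854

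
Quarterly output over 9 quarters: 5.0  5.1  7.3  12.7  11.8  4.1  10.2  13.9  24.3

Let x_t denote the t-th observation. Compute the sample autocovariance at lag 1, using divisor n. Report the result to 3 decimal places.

9.134

Mean x̄ = (5.0 + 5.1 + 7.3 + 12.7 + 11.8 + 4.1 + 10.2 + 13.9 + 24.3)/9 = 10.4889
Σ_{t=1}^{8}(x_t−x̄)(x_{t+1}−x̄) = 82.2065
γ_1 = 82.2065 / 9 = 9.134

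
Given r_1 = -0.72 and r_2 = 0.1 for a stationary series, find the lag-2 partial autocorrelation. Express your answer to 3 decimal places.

-0.869

φ_{22} = (r_2 − r_1²) / (1 − r_1²)
r_1² = (-0.72)² = 0.5184
Numerator = 0.1 − 0.5184 = -0.4184; denominator = 1 − 0.5184 = 0.4816
φ_{22} = -0.4184 / 0.4816 = -0.869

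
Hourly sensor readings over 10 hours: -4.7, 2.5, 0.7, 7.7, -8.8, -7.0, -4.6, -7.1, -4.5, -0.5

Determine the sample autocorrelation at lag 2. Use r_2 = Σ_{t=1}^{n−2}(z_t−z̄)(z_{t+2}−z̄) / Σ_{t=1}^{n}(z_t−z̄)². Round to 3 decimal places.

0.026

Mean z̄ = (-4.7 + 2.5 + 0.7 + 7.7 − 8.8 − 7.0 − 4.6 − 7.1 − 4.5 − 0.5)/10 = -2.6300
Numerator Σ_{t=1}^{8}(z_t−z̄)(z_{t+2}−z̄) = 6.2632
Denominator Σ(z_t−z̄)² = 237.4610
r_2 = 6.2632 / 237.4610 = 0.026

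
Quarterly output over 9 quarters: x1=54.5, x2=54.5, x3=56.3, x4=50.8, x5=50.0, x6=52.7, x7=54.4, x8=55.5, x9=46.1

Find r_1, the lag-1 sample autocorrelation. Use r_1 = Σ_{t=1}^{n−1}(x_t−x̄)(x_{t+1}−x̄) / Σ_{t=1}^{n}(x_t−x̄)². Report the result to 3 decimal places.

-0.071

Mean x̄ = (54.5 + 54.5 + 56.3 + 50.8 + 50.0 + 52.7 + 54.4 + 55.5 + 46.1)/9 = 52.7556
Numerator Σ_{t=1}^{8}(x_t−x̄)(x_{t+1}−x̄) = -6.0075
Denominator Σ(x_t−x̄)² = 84.6022
r_1 = -6.0075 / 84.6022 = -0.071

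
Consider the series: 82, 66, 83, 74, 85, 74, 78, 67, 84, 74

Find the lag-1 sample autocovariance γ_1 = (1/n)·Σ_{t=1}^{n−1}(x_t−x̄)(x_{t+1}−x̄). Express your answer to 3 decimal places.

Mean x̄ = (82 + 66 + 83 + 74 + 85 + 74 + 78 + 67 + 84 + 74)/10 = 76.7000
Σ_{t=1}^{9}(x_t−x̄)(x_{t+1}−x̄) = -292.5900
γ_1 = -292.5900 / 10 = -29.259

-29.259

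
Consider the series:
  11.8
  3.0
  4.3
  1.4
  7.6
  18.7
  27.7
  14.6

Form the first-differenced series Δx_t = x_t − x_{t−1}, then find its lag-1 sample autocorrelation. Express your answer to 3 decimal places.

0.015

First differences Δx: -8.8, 1.3, -2.9, 6.2, 11.1, 9.0, -13.1
Mean of differences = 0.4000
Numerator Σ(Δx_t−Δx̄)(Δx_{t+1}−Δx̄) = 7.5900
Denominator Σ(Δx_t−Δx̄)² = 500.6800
r_1(Δx) = 7.5900 / 500.6800 = 0.015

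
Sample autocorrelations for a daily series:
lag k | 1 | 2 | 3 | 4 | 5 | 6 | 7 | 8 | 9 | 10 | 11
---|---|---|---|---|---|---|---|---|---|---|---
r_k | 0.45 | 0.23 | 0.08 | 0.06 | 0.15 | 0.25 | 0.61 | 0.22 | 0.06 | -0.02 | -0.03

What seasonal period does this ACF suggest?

7

The largest autocorrelation is r_7 = 0.61; the remaining lags stay at or below 0.45. The elevated value at lag 1 (0.45), dropping to 0.23 at lag 2, reflects decaying short-term dependence rather than seasonality.
The dominant spike at lag 7 indicates a seasonal period of 7.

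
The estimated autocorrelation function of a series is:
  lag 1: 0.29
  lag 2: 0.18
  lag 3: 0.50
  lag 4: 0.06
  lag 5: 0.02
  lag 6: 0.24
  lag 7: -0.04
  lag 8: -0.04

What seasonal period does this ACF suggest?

3

The largest autocorrelation is r_3 = 0.50; the remaining lags stay at or below 0.29. The elevated value at lag 1 (0.29), dropping to 0.18 at lag 2, reflects decaying short-term dependence rather than seasonality.
The dominant spike at lag 3 indicates a seasonal period of 3.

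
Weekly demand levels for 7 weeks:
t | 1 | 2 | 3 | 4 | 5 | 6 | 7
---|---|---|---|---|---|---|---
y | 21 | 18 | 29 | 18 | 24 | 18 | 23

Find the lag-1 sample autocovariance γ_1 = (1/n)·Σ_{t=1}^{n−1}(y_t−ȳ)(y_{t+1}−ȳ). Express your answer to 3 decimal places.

Mean ȳ = (21 + 18 + 29 + 18 + 24 + 18 + 23)/7 = 21.5714
Σ_{t=1}^{6}(y_t−ȳ)(y_{t+1}−ȳ) = -73.4694
γ_1 = -73.4694 / 7 = -10.496

-10.496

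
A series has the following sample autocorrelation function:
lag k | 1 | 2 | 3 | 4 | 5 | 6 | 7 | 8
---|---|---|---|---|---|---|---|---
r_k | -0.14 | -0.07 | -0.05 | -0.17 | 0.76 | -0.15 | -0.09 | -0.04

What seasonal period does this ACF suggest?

The largest autocorrelation is r_5 = 0.76; the remaining lags stay at or below -0.04.
The dominant spike at lag 5 indicates a seasonal period of 5.

5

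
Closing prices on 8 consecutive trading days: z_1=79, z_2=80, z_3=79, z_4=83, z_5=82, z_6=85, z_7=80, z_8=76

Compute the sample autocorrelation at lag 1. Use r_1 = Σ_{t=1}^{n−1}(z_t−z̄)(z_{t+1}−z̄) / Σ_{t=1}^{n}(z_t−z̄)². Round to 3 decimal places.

0.153

Mean z̄ = (79 + 80 + 79 + 83 + 82 + 85 + 80 + 76)/8 = 80.5000
Numerator Σ_{t=1}^{7}(z_t−z̄)(z_{t+1}−z̄) = 8.2500
Denominator Σ(z_t−z̄)² = 54.0000
r_1 = 8.2500 / 54.0000 = 0.153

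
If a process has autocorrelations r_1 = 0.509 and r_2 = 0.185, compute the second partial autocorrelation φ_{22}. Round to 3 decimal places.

-0.100

φ_{22} = (r_2 − r_1²) / (1 − r_1²)
r_1² = (0.509)² = 0.259081
Numerator = 0.185 − 0.2591 = -0.0741; denominator = 1 − 0.2591 = 0.7409
φ_{22} = -0.0741 / 0.7409 = -0.100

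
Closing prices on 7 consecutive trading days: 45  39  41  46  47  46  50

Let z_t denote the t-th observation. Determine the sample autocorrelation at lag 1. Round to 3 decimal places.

0.339

Mean z̄ = (45 + 39 + 41 + 46 + 47 + 46 + 50)/7 = 44.8571
Numerator Σ_{t=1}^{6}(z_t−z̄)(z_{t+1}−z̄) = 28.1224
Denominator Σ(z_t−z̄)² = 82.8571
r_1 = 28.1224 / 82.8571 = 0.339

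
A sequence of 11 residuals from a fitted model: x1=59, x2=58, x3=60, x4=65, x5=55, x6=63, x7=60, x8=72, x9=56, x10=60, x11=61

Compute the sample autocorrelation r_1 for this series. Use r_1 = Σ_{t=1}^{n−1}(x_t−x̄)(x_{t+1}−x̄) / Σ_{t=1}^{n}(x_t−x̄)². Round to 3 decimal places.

Mean x̄ = (59 + 58 + 60 + 65 + 55 + 63 + 60 + 72 + 56 + 60 + 61)/11 = 60.8182
Numerator Σ_{t=1}^{10}(x_t−x̄)(x_{t+1}−x̄) = -94.0331
Denominator Σ(x_t−x̄)² = 217.6364
r_1 = -94.0331 / 217.6364 = -0.432

-0.432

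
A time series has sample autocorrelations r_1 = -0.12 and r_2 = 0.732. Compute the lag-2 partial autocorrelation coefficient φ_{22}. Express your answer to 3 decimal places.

0.728

φ_{22} = (r_2 − r_1²) / (1 − r_1²)
r_1² = (-0.12)² = 0.0144
Numerator = 0.732 − 0.0144 = 0.7176; denominator = 1 − 0.0144 = 0.9856
φ_{22} = 0.7176 / 0.9856 = 0.728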